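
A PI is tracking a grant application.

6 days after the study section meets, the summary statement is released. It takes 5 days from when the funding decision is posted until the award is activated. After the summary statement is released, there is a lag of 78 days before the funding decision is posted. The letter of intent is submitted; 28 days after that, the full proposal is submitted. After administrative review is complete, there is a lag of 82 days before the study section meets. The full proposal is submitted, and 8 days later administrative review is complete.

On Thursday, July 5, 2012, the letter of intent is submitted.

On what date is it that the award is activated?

Monday, January 28, 2013

The letter of intent is submitted: Jul 5, 2012.
The full proposal is submitted: Jul 5, 2012 + 28 days = Aug 2, 2012.
Administrative review is complete: Aug 2, 2012 + 8 days = Aug 10, 2012.
The study section meets: Aug 10, 2012 + 82 days = Oct 31, 2012.
The summary statement is released: Oct 31, 2012 + 6 days = Nov 6, 2012.
The funding decision is posted: Nov 6, 2012 + 78 days = Jan 23, 2013.
The award is activated: Jan 23, 2013 + 5 days = Jan 28, 2013.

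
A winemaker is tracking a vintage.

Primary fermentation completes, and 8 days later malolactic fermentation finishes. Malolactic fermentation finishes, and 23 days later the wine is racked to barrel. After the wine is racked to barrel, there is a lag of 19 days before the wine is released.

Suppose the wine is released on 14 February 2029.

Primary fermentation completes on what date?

26 December 2028

The wine is released: Feb 14, 2029.
The wine is racked to barrel: Feb 14, 2029 − 19 days = Jan 26, 2029.
Malolactic fermentation finishes: Jan 26, 2029 − 23 days = Jan 3, 2029.
Primary fermentation completes: Jan 3, 2029 − 8 days = Dec 26, 2028.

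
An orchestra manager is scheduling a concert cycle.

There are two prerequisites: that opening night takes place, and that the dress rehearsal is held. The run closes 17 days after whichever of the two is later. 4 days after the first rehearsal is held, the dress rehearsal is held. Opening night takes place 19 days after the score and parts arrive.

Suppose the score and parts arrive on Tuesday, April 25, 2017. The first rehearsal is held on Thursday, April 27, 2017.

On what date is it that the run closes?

Wednesday, May 31, 2017

The score and parts arrive: Apr 25, 2017.
Opening night takes place: Apr 25, 2017 + 19 days = May 14, 2017.
The first rehearsal is held: Apr 27, 2017.
The dress rehearsal is held: Apr 27, 2017 + 4 days = May 1, 2017.
Both prerequisites met — opening night takes place (May 14, 2017), the dress rehearsal is held (May 1, 2017); the later is May 14, 2017.
The run closes: May 14, 2017 + 17 days = May 31, 2017.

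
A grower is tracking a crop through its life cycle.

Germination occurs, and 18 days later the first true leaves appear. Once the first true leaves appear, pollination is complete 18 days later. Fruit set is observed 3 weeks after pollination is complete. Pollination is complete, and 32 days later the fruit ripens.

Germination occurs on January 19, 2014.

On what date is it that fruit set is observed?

March 17, 2014

Germination occurs: Jan 19, 2014.
The first true leaves appear: Jan 19, 2014 + 18 days = Feb 6, 2014.
Pollination is complete: Feb 6, 2014 + 18 days = Feb 24, 2014.
Fruit set is observed: Feb 24, 2014 + 3 weeks = Mar 17, 2014.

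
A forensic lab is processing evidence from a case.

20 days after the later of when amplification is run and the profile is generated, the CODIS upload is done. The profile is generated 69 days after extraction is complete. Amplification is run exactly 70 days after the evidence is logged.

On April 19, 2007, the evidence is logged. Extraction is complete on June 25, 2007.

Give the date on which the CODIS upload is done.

The evidence is logged: Apr 19, 2007.
Amplification is run: Apr 19, 2007 + 70 days = Jun 28, 2007.
Extraction is complete: Jun 25, 2007.
The profile is generated: Jun 25, 2007 + 69 days = Sep 2, 2007.
Both prerequisites met — amplification is run (Jun 28, 2007), the profile is generated (Sep 2, 2007); the later is Sep 2, 2007.
The CODIS upload is done: Sep 2, 2007 + 20 days = Sep 22, 2007.

September 22, 2007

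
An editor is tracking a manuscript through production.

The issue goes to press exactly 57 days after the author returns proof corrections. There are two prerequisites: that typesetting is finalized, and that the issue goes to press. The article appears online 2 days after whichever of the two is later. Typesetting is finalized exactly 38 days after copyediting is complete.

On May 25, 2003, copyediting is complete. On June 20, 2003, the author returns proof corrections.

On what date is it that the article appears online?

August 18, 2003

Copyediting is complete: May 25, 2003.
Typesetting is finalized: May 25, 2003 + 38 days = Jul 2, 2003.
The author returns proof corrections: Jun 20, 2003.
The issue goes to press: Jun 20, 2003 + 57 days = Aug 16, 2003.
Both prerequisites met — typesetting is finalized (Jul 2, 2003), the issue goes to press (Aug 16, 2003); the later is Aug 16, 2003.
The article appears online: Aug 16, 2003 + 2 days = Aug 18, 2003.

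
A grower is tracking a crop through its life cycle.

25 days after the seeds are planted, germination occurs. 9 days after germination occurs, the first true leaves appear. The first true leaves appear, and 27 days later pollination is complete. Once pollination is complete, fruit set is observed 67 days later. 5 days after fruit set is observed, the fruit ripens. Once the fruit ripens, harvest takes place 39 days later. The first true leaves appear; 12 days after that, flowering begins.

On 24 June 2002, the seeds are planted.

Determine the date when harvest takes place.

The seeds are planted: Jun 24, 2002.
Germination occurs: Jun 24, 2002 + 25 days = Jul 19, 2002.
The first true leaves appear: Jul 19, 2002 + 9 days = Jul 28, 2002.
Pollination is complete: Jul 28, 2002 + 27 days = Aug 24, 2002.
Fruit set is observed: Aug 24, 2002 + 67 days = Oct 30, 2002.
The fruit ripens: Oct 30, 2002 + 5 days = Nov 4, 2002.
Harvest takes place: Nov 4, 2002 + 39 days = Dec 13, 2002.

13 December 2002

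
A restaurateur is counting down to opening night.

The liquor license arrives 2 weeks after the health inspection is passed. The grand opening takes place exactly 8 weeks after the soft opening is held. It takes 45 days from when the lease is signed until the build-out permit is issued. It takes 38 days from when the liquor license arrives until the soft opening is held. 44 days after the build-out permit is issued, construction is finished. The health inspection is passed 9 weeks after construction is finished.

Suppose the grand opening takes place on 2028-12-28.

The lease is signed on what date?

The grand opening takes place: Dec 28, 2028.
The soft opening is held: Dec 28, 2028 − 8 weeks = Nov 2, 2028.
The liquor license arrives: Nov 2, 2028 − 38 days = Sep 25, 2028.
The health inspection is passed: Sep 25, 2028 − 2 weeks = Sep 11, 2028.
Construction is finished: Sep 11, 2028 − 9 weeks = Jul 10, 2028.
The build-out permit is issued: Jul 10, 2028 − 44 days = May 27, 2028.
The lease is signed: May 27, 2028 − 45 days = Apr 12, 2028.

2028-04-12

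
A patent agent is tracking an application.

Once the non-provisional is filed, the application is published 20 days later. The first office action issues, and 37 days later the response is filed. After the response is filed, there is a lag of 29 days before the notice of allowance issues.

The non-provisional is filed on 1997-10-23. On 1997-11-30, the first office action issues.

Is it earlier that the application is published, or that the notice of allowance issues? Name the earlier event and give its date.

The application is published — 1997-11-12

The non-provisional is filed: Oct 23, 1997.
The application is published: Oct 23, 1997 + 20 days = Nov 12, 1997.
The first office action issues: Nov 30, 1997.
The response is filed: Nov 30, 1997 + 37 days = Jan 6, 1998.
The notice of allowance issues: Jan 6, 1998 + 29 days = Feb 4, 1998.
Comparing: the application is published on Nov 12, 1997 vs the notice of allowance issues on Feb 4, 1998. Earlier: the application is published.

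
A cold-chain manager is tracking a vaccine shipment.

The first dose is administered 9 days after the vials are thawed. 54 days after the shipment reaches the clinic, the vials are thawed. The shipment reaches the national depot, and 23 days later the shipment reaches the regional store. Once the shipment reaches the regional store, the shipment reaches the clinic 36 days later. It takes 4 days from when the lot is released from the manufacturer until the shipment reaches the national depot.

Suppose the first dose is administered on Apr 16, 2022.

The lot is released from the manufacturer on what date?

Dec 11, 2021

The first dose is administered: Apr 16, 2022.
The vials are thawed: Apr 16, 2022 − 9 days = Apr 7, 2022.
The shipment reaches the clinic: Apr 7, 2022 − 54 days = Feb 12, 2022.
The shipment reaches the regional store: Feb 12, 2022 − 36 days = Jan 7, 2022.
The shipment reaches the national depot: Jan 7, 2022 − 23 days = Dec 15, 2021.
The lot is released from the manufacturer: Dec 15, 2021 − 4 days = Dec 11, 2021.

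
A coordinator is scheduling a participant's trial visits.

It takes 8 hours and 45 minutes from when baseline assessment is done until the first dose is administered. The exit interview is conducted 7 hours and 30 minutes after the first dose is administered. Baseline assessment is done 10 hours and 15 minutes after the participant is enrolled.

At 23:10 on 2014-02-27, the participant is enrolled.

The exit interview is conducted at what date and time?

01:40 on 2014-03-01

The participant is enrolled: 23:10 Feb 27, 2014.
Baseline assessment is done: 23:10 Feb 27, 2014 + 10h15m = 09:25 Feb 28, 2014.
The first dose is administered: 09:25 Feb 28, 2014 + 8h45m = 18:10 Feb 28, 2014.
The exit interview is conducted: 18:10 Feb 28, 2014 + 7h30m = 01:40 Mar 1, 2014.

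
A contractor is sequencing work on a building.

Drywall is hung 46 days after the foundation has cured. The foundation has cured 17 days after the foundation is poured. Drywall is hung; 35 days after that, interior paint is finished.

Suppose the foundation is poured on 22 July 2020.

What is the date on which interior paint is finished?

28 October 2020

The foundation is poured: Jul 22, 2020.
The foundation has cured: Jul 22, 2020 + 17 days = Aug 8, 2020.
Drywall is hung: Aug 8, 2020 + 46 days = Sep 23, 2020.
Interior paint is finished: Sep 23, 2020 + 35 days = Oct 28, 2020.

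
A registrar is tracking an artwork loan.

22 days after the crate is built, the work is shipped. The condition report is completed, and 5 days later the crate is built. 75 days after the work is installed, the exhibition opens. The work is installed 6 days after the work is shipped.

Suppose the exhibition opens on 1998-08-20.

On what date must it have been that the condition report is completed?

1998-05-04

The exhibition opens: Aug 20, 1998.
The work is installed: Aug 20, 1998 − 75 days = Jun 6, 1998.
The work is shipped: Jun 6, 1998 − 6 days = May 31, 1998.
The crate is built: May 31, 1998 − 22 days = May 9, 1998.
The condition report is completed: May 9, 1998 − 5 days = May 4, 1998.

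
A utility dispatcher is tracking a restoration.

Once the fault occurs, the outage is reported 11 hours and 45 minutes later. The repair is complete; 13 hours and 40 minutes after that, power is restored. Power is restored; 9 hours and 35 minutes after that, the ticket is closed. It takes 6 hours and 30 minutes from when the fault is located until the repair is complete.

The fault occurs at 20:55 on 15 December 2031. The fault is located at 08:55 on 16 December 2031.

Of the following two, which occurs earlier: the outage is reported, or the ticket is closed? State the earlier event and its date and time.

The fault occurs: 20:55 Dec 15, 2031.
The outage is reported: 20:55 Dec 15, 2031 + 11h45m = 08:40 Dec 16, 2031.
The fault is located: 08:55 Dec 16, 2031.
The repair is complete: 08:55 Dec 16, 2031 + 6h30m = 15:25 Dec 16, 2031.
Power is restored: 15:25 Dec 16, 2031 + 13h40m = 05:05 Dec 17, 2031.
The ticket is closed: 05:05 Dec 17, 2031 + 9h35m = 14:40 Dec 17, 2031.
Comparing: the outage is reported at 08:40 Dec 16, 2031 vs the ticket is closed at 14:40 Dec 17, 2031. Earlier: the outage is reported.

The outage is reported — 08:40 on 16 December 2031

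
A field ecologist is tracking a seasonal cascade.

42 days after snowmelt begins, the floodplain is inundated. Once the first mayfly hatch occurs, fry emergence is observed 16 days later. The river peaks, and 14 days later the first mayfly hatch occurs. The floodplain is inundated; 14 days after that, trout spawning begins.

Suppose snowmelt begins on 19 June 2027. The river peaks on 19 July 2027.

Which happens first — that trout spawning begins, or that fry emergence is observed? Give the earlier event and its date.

Trout spawning begins — 14 August 2027

Snowmelt begins: Jun 19, 2027.
The floodplain is inundated: Jun 19, 2027 + 42 days = Jul 31, 2027.
Trout spawning begins: Jul 31, 2027 + 14 days = Aug 14, 2027.
The river peaks: Jul 19, 2027.
The first mayfly hatch occurs: Jul 19, 2027 + 14 days = Aug 2, 2027.
Fry emergence is observed: Aug 2, 2027 + 16 days = Aug 18, 2027.
Comparing: trout spawning begins on Aug 14, 2027 vs fry emergence is observed on Aug 18, 2027. Earlier: trout spawning begins.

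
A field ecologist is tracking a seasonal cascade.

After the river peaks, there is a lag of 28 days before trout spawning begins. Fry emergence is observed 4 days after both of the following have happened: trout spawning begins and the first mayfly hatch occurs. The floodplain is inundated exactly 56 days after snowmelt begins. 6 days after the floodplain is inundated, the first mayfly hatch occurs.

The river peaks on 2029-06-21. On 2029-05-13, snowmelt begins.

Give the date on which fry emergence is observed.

The river peaks: Jun 21, 2029.
Trout spawning begins: Jun 21, 2029 + 28 days = Jul 19, 2029.
Snowmelt begins: May 13, 2029.
The floodplain is inundated: May 13, 2029 + 56 days = Jul 8, 2029.
The first mayfly hatch occurs: Jul 8, 2029 + 6 days = Jul 14, 2029.
Both prerequisites met — trout spawning begins (Jul 19, 2029), the first mayfly hatch occurs (Jul 14, 2029); the later is Jul 19, 2029.
Fry emergence is observed: Jul 19, 2029 + 4 days = Jul 23, 2029.

2029-07-23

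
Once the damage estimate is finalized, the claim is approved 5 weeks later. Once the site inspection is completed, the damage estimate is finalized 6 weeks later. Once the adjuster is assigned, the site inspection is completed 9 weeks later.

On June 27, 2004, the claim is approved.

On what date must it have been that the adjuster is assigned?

The claim is approved: Jun 27, 2004.
The damage estimate is finalized: Jun 27, 2004 − 5 weeks = May 23, 2004.
The site inspection is completed: May 23, 2004 − 6 weeks = Apr 11, 2004.
The adjuster is assigned: Apr 11, 2004 − 9 weeks = Feb 8, 2004.

February 8, 2004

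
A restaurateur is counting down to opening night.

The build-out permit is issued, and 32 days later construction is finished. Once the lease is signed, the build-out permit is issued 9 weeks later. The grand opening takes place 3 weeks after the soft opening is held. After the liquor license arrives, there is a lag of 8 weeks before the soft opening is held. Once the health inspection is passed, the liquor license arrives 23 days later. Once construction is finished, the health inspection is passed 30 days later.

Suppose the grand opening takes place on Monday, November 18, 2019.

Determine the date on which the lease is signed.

The grand opening takes place: Nov 18, 2019.
The soft opening is held: Nov 18, 2019 − 3 weeks = Oct 28, 2019.
The liquor license arrives: Oct 28, 2019 − 8 weeks = Sep 2, 2019.
The health inspection is passed: Sep 2, 2019 − 23 days = Aug 10, 2019.
Construction is finished: Aug 10, 2019 − 30 days = Jul 11, 2019.
The build-out permit is issued: Jul 11, 2019 − 32 days = Jun 9, 2019.
The lease is signed: Jun 9, 2019 − 9 weeks = Apr 7, 2019.

Sunday, April 7, 2019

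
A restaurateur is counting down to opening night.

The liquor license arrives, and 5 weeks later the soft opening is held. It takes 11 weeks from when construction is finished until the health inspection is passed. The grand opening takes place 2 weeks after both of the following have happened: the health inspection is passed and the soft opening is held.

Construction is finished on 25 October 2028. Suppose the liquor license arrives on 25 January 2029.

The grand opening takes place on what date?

Construction is finished: Oct 25, 2028.
The health inspection is passed: Oct 25, 2028 + 11 weeks = Jan 10, 2029.
The liquor license arrives: Jan 25, 2029.
The soft opening is held: Jan 25, 2029 + 5 weeks = Mar 1, 2029.
Both prerequisites met — the health inspection is passed (Jan 10, 2029), the soft opening is held (Mar 1, 2029); the later is Mar 1, 2029.
The grand opening takes place: Mar 1, 2029 + 2 weeks = Mar 15, 2029.

15 March 2029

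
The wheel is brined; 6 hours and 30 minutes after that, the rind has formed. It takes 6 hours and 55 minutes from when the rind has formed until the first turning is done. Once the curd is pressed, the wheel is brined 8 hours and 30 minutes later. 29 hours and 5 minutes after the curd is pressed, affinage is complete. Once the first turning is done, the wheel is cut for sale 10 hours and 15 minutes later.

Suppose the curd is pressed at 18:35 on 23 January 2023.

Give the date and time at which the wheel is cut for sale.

02:45 on 25 January 2023

The curd is pressed: 18:35 Jan 23, 2023.
The wheel is brined: 18:35 Jan 23, 2023 + 8h30m = 03:05 Jan 24, 2023.
The rind has formed: 03:05 Jan 24, 2023 + 6h30m = 09:35 Jan 24, 2023.
The first turning is done: 09:35 Jan 24, 2023 + 6h55m = 16:30 Jan 24, 2023.
The wheel is cut for sale: 16:30 Jan 24, 2023 + 10h15m = 02:45 Jan 25, 2023.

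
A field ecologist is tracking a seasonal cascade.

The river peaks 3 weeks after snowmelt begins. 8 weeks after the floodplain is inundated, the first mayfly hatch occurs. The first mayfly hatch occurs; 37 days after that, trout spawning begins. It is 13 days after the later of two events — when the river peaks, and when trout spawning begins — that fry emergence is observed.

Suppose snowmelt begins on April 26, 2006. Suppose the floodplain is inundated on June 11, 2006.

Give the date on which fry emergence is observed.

Snowmelt begins: Apr 26, 2006.
The river peaks: Apr 26, 2006 + 3 weeks = May 17, 2006.
The floodplain is inundated: Jun 11, 2006.
The first mayfly hatch occurs: Jun 11, 2006 + 8 weeks = Aug 6, 2006.
Trout spawning begins: Aug 6, 2006 + 37 days = Sep 12, 2006.
Both prerequisites met — the river peaks (May 17, 2006), trout spawning begins (Sep 12, 2006); the later is Sep 12, 2006.
Fry emergence is observed: Sep 12, 2006 + 13 days = Sep 25, 2006.

September 25, 2006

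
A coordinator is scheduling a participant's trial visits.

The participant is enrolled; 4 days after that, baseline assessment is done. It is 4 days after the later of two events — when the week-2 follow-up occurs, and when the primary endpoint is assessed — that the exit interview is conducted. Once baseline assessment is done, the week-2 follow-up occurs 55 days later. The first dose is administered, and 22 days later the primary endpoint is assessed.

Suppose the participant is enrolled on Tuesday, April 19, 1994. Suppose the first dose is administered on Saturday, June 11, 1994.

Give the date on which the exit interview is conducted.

Thursday, July 7, 1994

The participant is enrolled: Apr 19, 1994.
Baseline assessment is done: Apr 19, 1994 + 4 days = Apr 23, 1994.
The week-2 follow-up occurs: Apr 23, 1994 + 55 days = Jun 17, 1994.
The first dose is administered: Jun 11, 1994.
The primary endpoint is assessed: Jun 11, 1994 + 22 days = Jul 3, 1994.
Both prerequisites met — the week-2 follow-up occurs (Jun 17, 1994), the primary endpoint is assessed (Jul 3, 1994); the later is Jul 3, 1994.
The exit interview is conducted: Jul 3, 1994 + 4 days = Jul 7, 1994.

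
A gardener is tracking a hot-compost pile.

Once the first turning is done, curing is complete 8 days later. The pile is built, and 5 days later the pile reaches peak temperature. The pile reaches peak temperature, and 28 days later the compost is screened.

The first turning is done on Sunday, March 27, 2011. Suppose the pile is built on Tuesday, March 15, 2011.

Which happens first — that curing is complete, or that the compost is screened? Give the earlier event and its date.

The first turning is done: Mar 27, 2011.
Curing is complete: Mar 27, 2011 + 8 days = Apr 4, 2011.
The pile is built: Mar 15, 2011.
The pile reaches peak temperature: Mar 15, 2011 + 5 days = Mar 20, 2011.
The compost is screened: Mar 20, 2011 + 28 days = Apr 17, 2011.
Comparing: curing is complete on Apr 4, 2011 vs the compost is screened on Apr 17, 2011. Earlier: curing is complete.

Curing is complete — Monday, April 4, 2011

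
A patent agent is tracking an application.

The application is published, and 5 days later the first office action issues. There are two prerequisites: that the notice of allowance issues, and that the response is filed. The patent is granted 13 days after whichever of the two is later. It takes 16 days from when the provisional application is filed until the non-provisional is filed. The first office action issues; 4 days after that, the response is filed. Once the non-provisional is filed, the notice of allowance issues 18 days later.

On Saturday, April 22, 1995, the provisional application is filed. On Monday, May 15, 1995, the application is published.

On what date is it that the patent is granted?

The provisional application is filed: Apr 22, 1995.
The non-provisional is filed: Apr 22, 1995 + 16 days = May 8, 1995.
The notice of allowance issues: May 8, 1995 + 18 days = May 26, 1995.
The application is published: May 15, 1995.
The first office action issues: May 15, 1995 + 5 days = May 20, 1995.
The response is filed: May 20, 1995 + 4 days = May 24, 1995.
Both prerequisites met — the notice of allowance issues (May 26, 1995), the response is filed (May 24, 1995); the later is May 26, 1995.
The patent is granted: May 26, 1995 + 13 days = Jun 8, 1995.

Thursday, June 8, 1995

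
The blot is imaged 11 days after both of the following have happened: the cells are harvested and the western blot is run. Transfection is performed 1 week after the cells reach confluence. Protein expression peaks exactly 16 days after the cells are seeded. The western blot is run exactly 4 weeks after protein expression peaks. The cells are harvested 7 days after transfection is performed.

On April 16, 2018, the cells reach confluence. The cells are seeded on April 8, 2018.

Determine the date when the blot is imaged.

June 2, 2018

The cells reach confluence: Apr 16, 2018.
Transfection is performed: Apr 16, 2018 + 1 week = Apr 23, 2018.
The cells are harvested: Apr 23, 2018 + 7 days = Apr 30, 2018.
The cells are seeded: Apr 8, 2018.
Protein expression peaks: Apr 8, 2018 + 16 days = Apr 24, 2018.
The western blot is run: Apr 24, 2018 + 4 weeks = May 22, 2018.
Both prerequisites met — the cells are harvested (Apr 30, 2018), the western blot is run (May 22, 2018); the later is May 22, 2018.
The blot is imaged: May 22, 2018 + 11 days = Jun 2, 2018.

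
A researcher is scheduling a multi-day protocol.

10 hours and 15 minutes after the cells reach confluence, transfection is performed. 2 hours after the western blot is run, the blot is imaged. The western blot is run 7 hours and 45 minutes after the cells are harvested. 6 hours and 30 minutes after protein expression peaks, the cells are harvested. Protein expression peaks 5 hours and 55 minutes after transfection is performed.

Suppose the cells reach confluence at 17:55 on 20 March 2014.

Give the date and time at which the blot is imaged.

The cells reach confluence: 17:55 Mar 20, 2014.
Transfection is performed: 17:55 Mar 20, 2014 + 10h15m = 04:10 Mar 21, 2014.
Protein expression peaks: 04:10 Mar 21, 2014 + 5h55m = 10:05 Mar 21, 2014.
The cells are harvested: 10:05 Mar 21, 2014 + 6h30m = 16:35 Mar 21, 2014.
The western blot is run: 16:35 Mar 21, 2014 + 7h45m = 00:20 Mar 22, 2014.
The blot is imaged: 00:20 Mar 22, 2014 + 2h = 02:20 Mar 22, 2014.

02:20 on 22 March 2014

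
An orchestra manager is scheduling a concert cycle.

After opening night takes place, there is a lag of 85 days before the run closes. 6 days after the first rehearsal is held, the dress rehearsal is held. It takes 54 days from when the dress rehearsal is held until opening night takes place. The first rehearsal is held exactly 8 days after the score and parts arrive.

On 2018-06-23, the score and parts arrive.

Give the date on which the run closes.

The score and parts arrive: Jun 23, 2018.
The first rehearsal is held: Jun 23, 2018 + 8 days = Jul 1, 2018.
The dress rehearsal is held: Jul 1, 2018 + 6 days = Jul 7, 2018.
Opening night takes place: Jul 7, 2018 + 54 days = Aug 30, 2018.
The run closes: Aug 30, 2018 + 85 days = Nov 23, 2018.

2018-11-23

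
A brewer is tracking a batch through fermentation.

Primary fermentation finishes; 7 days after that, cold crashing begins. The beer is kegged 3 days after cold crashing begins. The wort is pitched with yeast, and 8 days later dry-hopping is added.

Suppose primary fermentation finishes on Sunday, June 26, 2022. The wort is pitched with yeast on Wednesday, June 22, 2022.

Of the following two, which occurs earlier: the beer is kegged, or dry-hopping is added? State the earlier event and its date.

Dry-hopping is added — Thursday, June 30, 2022

Primary fermentation finishes: Jun 26, 2022.
Cold crashing begins: Jun 26, 2022 + 7 days = Jul 3, 2022.
The beer is kegged: Jul 3, 2022 + 3 days = Jul 6, 2022.
The wort is pitched with yeast: Jun 22, 2022.
Dry-hopping is added: Jun 22, 2022 + 8 days = Jun 30, 2022.
Comparing: the beer is kegged on Jul 6, 2022 vs dry-hopping is added on Jun 30, 2022. Earlier: dry-hopping is added.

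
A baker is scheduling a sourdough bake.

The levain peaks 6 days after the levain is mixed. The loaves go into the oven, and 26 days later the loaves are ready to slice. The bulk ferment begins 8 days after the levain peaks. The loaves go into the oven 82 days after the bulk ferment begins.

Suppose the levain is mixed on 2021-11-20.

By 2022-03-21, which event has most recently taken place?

The levain is mixed: Nov 20, 2021.
The levain peaks: Nov 20, 2021 + 6 days = Nov 26, 2021.
The bulk ferment begins: Nov 26, 2021 + 8 days = Dec 4, 2021.
The loaves go into the oven: Dec 4, 2021 + 82 days = Feb 24, 2022.
The loaves are ready to slice: Feb 24, 2022 + 26 days = Mar 22, 2022.
Mar 21, 2022 falls between when the loaves go into the oven (Feb 24, 2022) and when the loaves are ready to slice (Mar 22, 2022).

The loaves go into the oven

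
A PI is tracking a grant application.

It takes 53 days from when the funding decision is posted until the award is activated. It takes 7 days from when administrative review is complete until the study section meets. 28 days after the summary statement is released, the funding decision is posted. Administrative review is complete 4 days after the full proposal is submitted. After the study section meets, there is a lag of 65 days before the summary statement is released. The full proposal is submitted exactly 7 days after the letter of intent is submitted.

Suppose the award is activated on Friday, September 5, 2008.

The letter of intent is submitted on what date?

The award is activated: Sep 5, 2008.
The funding decision is posted: Sep 5, 2008 − 53 days = Jul 14, 2008.
The summary statement is released: Jul 14, 2008 − 28 days = Jun 16, 2008.
The study section meets: Jun 16, 2008 − 65 days = Apr 12, 2008.
Administrative review is complete: Apr 12, 2008 − 7 days = Apr 5, 2008.
The full proposal is submitted: Apr 5, 2008 − 4 days = Apr 1, 2008.
The letter of intent is submitted: Apr 1, 2008 − 7 days = Mar 25, 2008.

Tuesday, March 25, 2008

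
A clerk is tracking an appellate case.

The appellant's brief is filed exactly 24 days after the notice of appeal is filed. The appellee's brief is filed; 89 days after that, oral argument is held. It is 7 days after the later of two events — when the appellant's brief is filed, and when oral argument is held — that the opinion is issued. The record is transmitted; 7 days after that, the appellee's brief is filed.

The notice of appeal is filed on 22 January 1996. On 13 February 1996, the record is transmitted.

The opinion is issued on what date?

The notice of appeal is filed: Jan 22, 1996.
The appellant's brief is filed: Jan 22, 1996 + 24 days = Feb 15, 1996.
The record is transmitted: Feb 13, 1996.
The appellee's brief is filed: Feb 13, 1996 + 7 days = Feb 20, 1996.
Oral argument is held: Feb 20, 1996 + 89 days = May 19, 1996.
Both prerequisites met — the appellant's brief is filed (Feb 15, 1996), oral argument is held (May 19, 1996); the later is May 19, 1996.
The opinion is issued: May 19, 1996 + 7 days = May 26, 1996.

26 May 1996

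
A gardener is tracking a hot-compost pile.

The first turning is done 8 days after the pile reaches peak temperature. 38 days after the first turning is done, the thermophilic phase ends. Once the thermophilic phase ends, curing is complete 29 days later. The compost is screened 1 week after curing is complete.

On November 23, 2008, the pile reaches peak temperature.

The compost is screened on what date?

The pile reaches peak temperature: Nov 23, 2008.
The first turning is done: Nov 23, 2008 + 8 days = Dec 1, 2008.
The thermophilic phase ends: Dec 1, 2008 + 38 days = Jan 8, 2009.
Curing is complete: Jan 8, 2009 + 29 days = Feb 6, 2009.
The compost is screened: Feb 6, 2009 + 1 week = Feb 13, 2009.

February 13, 2009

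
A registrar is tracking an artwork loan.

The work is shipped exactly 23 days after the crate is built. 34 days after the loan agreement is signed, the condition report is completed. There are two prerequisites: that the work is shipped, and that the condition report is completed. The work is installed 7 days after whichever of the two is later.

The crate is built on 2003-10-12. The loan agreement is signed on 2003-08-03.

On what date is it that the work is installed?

The crate is built: Oct 12, 2003.
The work is shipped: Oct 12, 2003 + 23 days = Nov 4, 2003.
The loan agreement is signed: Aug 3, 2003.
The condition report is completed: Aug 3, 2003 + 34 days = Sep 6, 2003.
Both prerequisites met — the work is shipped (Nov 4, 2003), the condition report is completed (Sep 6, 2003); the later is Nov 4, 2003.
The work is installed: Nov 4, 2003 + 7 days = Nov 11, 2003.

2003-11-11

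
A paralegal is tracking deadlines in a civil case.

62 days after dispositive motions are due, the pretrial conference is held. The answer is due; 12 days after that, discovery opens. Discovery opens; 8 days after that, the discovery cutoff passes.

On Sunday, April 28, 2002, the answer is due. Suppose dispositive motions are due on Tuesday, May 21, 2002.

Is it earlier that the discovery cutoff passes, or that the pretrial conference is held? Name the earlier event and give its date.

The discovery cutoff passes — Saturday, May 18, 2002

The answer is due: Apr 28, 2002.
Discovery opens: Apr 28, 2002 + 12 days = May 10, 2002.
The discovery cutoff passes: May 10, 2002 + 8 days = May 18, 2002.
Dispositive motions are due: May 21, 2002.
The pretrial conference is held: May 21, 2002 + 62 days = Jul 22, 2002.
Comparing: the discovery cutoff passes on May 18, 2002 vs the pretrial conference is held on Jul 22, 2002. Earlier: the discovery cutoff passes.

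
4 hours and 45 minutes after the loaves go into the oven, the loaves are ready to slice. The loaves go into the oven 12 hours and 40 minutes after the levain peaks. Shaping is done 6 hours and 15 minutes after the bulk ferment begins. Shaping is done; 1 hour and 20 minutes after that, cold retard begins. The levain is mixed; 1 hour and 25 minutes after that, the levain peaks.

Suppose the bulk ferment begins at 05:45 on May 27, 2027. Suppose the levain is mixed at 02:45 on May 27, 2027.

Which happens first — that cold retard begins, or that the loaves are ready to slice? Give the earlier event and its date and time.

The bulk ferment begins: 05:45 May 27, 2027.
Shaping is done: 05:45 May 27, 2027 + 6h15m = 12:00 May 27, 2027.
Cold retard begins: 12:00 May 27, 2027 + 1h20m = 13:20 May 27, 2027.
The levain is mixed: 02:45 May 27, 2027.
The levain peaks: 02:45 May 27, 2027 + 1h25m = 04:10 May 27, 2027.
The loaves go into the oven: 04:10 May 27, 2027 + 12h40m = 16:50 May 27, 2027.
The loaves are ready to slice: 16:50 May 27, 2027 + 4h45m = 21:35 May 27, 2027.
Comparing: cold retard begins at 13:20 May 27, 2027 vs the loaves are ready to slice at 21:35 May 27, 2027. Earlier: cold retard begins.

Cold retard begins — 13:20 on May 27, 2027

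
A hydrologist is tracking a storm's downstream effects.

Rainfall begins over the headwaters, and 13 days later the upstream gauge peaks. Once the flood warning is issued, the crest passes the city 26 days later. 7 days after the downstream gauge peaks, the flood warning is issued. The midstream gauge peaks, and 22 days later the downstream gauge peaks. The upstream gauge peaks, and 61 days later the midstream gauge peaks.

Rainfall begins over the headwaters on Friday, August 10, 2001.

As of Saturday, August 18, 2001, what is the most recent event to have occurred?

Rainfall begins over the headwaters

Rainfall begins over the headwaters: Aug 10, 2001.
The upstream gauge peaks: Aug 10, 2001 + 13 days = Aug 23, 2001.
The midstream gauge peaks: Aug 23, 2001 + 61 days = Oct 23, 2001.
The downstream gauge peaks: Oct 23, 2001 + 22 days = Nov 14, 2001.
The flood warning is issued: Nov 14, 2001 + 7 days = Nov 21, 2001.
The crest passes the city: Nov 21, 2001 + 26 days = Dec 17, 2001.
Aug 18, 2001 falls between when rainfall begins over the headwaters (Aug 10, 2001) and when the upstream gauge peaks (Aug 23, 2001).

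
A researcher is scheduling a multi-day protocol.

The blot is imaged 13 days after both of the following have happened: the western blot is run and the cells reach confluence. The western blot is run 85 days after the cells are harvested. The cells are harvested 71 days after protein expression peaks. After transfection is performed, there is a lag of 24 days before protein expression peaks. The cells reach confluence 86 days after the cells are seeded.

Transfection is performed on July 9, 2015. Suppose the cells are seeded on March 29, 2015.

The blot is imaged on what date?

January 18, 2016

Transfection is performed: Jul 9, 2015.
Protein expression peaks: Jul 9, 2015 + 24 days = Aug 2, 2015.
The cells are harvested: Aug 2, 2015 + 71 days = Oct 12, 2015.
The western blot is run: Oct 12, 2015 + 85 days = Jan 5, 2016.
The cells are seeded: Mar 29, 2015.
The cells reach confluence: Mar 29, 2015 + 86 days = Jun 23, 2015.
Both prerequisites met — the western blot is run (Jan 5, 2016), the cells reach confluence (Jun 23, 2015); the later is Jan 5, 2016.
The blot is imaged: Jan 5, 2016 + 13 days = Jan 18, 2016.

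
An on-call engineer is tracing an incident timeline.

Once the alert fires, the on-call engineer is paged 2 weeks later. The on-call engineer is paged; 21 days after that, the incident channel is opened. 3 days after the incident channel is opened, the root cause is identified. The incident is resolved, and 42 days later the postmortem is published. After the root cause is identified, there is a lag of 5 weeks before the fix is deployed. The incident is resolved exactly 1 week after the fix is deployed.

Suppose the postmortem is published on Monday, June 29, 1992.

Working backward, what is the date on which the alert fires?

The postmortem is published: Jun 29, 1992.
The incident is resolved: Jun 29, 1992 − 42 days = May 18, 1992.
The fix is deployed: May 18, 1992 − 1 week = May 11, 1992.
The root cause is identified: May 11, 1992 − 5 weeks = Apr 6, 1992.
The incident channel is opened: Apr 6, 1992 − 3 days = Apr 3, 1992.
The on-call engineer is paged: Apr 3, 1992 − 21 days = Mar 13, 1992.
The alert fires: Mar 13, 1992 − 2 weeks = Feb 28, 1992.

Friday, February 28, 1992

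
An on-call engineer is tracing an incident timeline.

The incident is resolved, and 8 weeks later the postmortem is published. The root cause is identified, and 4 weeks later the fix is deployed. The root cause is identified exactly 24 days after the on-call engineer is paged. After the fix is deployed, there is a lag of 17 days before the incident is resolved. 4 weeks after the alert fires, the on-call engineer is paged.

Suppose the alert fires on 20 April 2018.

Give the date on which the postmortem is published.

The alert fires: Apr 20, 2018.
The on-call engineer is paged: Apr 20, 2018 + 4 weeks = May 18, 2018.
The root cause is identified: May 18, 2018 + 24 days = Jun 11, 2018.
The fix is deployed: Jun 11, 2018 + 4 weeks = Jul 9, 2018.
The incident is resolved: Jul 9, 2018 + 17 days = Jul 26, 2018.
The postmortem is published: Jul 26, 2018 + 8 weeks = Sep 20, 2018.

20 September 2018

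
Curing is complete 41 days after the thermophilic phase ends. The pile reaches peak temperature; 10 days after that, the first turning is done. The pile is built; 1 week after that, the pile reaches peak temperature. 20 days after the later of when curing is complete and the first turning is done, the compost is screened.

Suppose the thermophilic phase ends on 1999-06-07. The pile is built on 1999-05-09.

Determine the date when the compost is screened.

1999-08-07

The thermophilic phase ends: Jun 7, 1999.
Curing is complete: Jun 7, 1999 + 41 days = Jul 18, 1999.
The pile is built: May 9, 1999.
The pile reaches peak temperature: May 9, 1999 + 1 week = May 16, 1999.
The first turning is done: May 16, 1999 + 10 days = May 26, 1999.
Both prerequisites met — curing is complete (Jul 18, 1999), the first turning is done (May 26, 1999); the later is Jul 18, 1999.
The compost is screened: Jul 18, 1999 + 20 days = Aug 7, 1999.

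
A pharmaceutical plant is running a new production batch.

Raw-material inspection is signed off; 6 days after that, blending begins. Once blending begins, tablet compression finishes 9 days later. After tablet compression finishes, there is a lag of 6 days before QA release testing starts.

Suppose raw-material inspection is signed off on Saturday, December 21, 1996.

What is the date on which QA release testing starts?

Raw-material inspection is signed off: Dec 21, 1996.
Blending begins: Dec 21, 1996 + 6 days = Dec 27, 1996.
Tablet compression finishes: Dec 27, 1996 + 9 days = Jan 5, 1997.
QA release testing starts: Jan 5, 1997 + 6 days = Jan 11, 1997.

Saturday, January 11, 1997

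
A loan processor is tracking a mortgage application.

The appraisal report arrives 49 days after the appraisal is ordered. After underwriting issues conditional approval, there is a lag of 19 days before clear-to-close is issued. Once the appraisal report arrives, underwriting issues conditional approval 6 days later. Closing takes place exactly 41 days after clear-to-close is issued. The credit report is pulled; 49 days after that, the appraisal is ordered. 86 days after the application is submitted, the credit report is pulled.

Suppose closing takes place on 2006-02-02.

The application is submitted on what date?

2005-05-28

Closing takes place: Feb 2, 2006.
Clear-to-close is issued: Feb 2, 2006 − 41 days = Dec 23, 2005.
Underwriting issues conditional approval: Dec 23, 2005 − 19 days = Dec 4, 2005.
The appraisal report arrives: Dec 4, 2005 − 6 days = Nov 28, 2005.
The appraisal is ordered: Nov 28, 2005 − 49 days = Oct 10, 2005.
The credit report is pulled: Oct 10, 2005 − 49 days = Aug 22, 2005.
The application is submitted: Aug 22, 2005 − 86 days = May 28, 2005.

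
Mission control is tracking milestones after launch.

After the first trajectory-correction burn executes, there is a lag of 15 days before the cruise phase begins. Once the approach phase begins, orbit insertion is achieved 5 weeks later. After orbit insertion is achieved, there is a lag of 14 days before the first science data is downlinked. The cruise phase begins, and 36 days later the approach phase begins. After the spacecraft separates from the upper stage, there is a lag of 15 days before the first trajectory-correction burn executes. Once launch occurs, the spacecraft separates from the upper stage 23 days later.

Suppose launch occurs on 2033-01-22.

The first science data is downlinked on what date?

2033-06-09

Launch occurs: Jan 22, 2033.
The spacecraft separates from the upper stage: Jan 22, 2033 + 23 days = Feb 14, 2033.
The first trajectory-correction burn executes: Feb 14, 2033 + 15 days = Mar 1, 2033.
The cruise phase begins: Mar 1, 2033 + 15 days = Mar 16, 2033.
The approach phase begins: Mar 16, 2033 + 36 days = Apr 21, 2033.
Orbit insertion is achieved: Apr 21, 2033 + 5 weeks = May 26, 2033.
The first science data is downlinked: May 26, 2033 + 14 days = Jun 9, 2033.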